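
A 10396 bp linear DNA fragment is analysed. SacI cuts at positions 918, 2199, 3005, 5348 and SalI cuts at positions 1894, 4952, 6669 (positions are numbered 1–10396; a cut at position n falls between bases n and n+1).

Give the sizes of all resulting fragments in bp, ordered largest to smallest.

Combined cut positions (sorted): 918, 1894, 2199, 3005, 4952, 5348, 6669.
Linear molecule, 7 cuts → 8 fragments:
  918 − 0 = 918 bp
  1894 − 918 = 976 bp
  2199 − 1894 = 305 bp
  3005 − 2199 = 806 bp
  4952 − 3005 = 1947 bp
  5348 − 4952 = 396 bp
  6669 − 5348 = 1321 bp
  10396 − 6669 = 3727 bp
Sorted largest to smallest: 3727, 1947, 1321, 976, 918, 806, 396, 305 bp.

3727, 1947, 1321, 976, 918, 806, 396, 305 bp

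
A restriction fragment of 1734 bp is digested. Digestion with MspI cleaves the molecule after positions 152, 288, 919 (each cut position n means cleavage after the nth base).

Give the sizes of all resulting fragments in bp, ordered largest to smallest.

815, 631, 152, 136 bp

Linear molecule, 3 cuts → 4 fragments:
  152 − 0 = 152 bp
  288 − 152 = 136 bp
  919 − 288 = 631 bp
  1734 − 919 = 815 bp
Sorted largest to smallest: 815, 631, 152, 136 bp.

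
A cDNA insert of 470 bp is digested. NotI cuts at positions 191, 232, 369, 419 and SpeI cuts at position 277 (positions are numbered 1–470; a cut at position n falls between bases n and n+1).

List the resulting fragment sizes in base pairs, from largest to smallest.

191, 92, 51, 50, 45, 41 bp

Combined cut positions (sorted): 191, 232, 277, 369, 419.
Linear molecule, 5 cuts → 6 fragments:
  191 − 0 = 191 bp
  232 − 191 = 41 bp
  277 − 232 = 45 bp
  369 − 277 = 92 bp
  419 − 369 = 50 bp
  470 − 419 = 51 bp
Sorted largest to smallest: 191, 92, 51, 50, 45, 41 bp.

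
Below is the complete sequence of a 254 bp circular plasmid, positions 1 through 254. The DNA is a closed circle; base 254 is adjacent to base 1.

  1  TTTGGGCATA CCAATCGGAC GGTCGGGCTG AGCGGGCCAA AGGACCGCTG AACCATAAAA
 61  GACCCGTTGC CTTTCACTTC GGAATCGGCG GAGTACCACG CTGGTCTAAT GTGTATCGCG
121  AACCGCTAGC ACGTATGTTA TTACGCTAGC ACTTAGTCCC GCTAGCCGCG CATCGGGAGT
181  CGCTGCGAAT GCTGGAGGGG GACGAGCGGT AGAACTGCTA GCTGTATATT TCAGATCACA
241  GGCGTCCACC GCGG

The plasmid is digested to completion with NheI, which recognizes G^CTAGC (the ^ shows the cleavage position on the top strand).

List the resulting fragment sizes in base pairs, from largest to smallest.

NheI sites (GCTAGC) start at positions 125, 145, 161, 217.
NheI cuts after the first base of each site, so after positions 125, 145, 161, 217.
Circular molecule, 4 cuts → 4 fragments:
  126–145 → 20 bp
  146–161 → 16 bp
  162–217 → 56 bp
  218–254 then 1–125 → 37 + 125 = 162 bp
Sorted largest to smallest: 162, 56, 20, 16 bp.

162, 56, 20, 16 bp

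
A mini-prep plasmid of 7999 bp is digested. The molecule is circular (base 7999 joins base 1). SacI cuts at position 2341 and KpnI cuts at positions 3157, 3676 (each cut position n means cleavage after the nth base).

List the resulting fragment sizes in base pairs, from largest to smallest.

6664, 816, 519 bp

Combined cut positions (sorted): 2341, 3157, 3676.
Circular molecule, 3 cuts → 3 fragments:
  3157 − 2341 = 816 bp
  3676 − 3157 = 519 bp
  wrap: 7999 − 3676 + 2341 = 6664 bp
Sorted largest to smallest: 6664, 816, 519 bp.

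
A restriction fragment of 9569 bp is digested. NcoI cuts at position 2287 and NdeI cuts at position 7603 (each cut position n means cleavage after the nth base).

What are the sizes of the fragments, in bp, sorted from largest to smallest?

5316, 2287, 1966 bp

Combined cut positions (sorted): 2287, 7603.
Linear molecule, 2 cuts → 3 fragments:
  2287 − 0 = 2287 bp
  7603 − 2287 = 5316 bp
  9569 − 7603 = 1966 bp
Sorted largest to smallest: 5316, 2287, 1966 bp.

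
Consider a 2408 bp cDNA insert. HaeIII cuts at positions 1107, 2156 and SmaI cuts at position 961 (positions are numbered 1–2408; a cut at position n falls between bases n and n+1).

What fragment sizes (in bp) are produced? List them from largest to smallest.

Combined cut positions (sorted): 961, 1107, 2156.
Linear molecule, 3 cuts → 4 fragments:
  961 − 0 = 961 bp
  1107 − 961 = 146 bp
  2156 − 1107 = 1049 bp
  2408 − 2156 = 252 bp
Sorted largest to smallest: 1049, 961, 252, 146 bp.

1049, 961, 252, 146 bp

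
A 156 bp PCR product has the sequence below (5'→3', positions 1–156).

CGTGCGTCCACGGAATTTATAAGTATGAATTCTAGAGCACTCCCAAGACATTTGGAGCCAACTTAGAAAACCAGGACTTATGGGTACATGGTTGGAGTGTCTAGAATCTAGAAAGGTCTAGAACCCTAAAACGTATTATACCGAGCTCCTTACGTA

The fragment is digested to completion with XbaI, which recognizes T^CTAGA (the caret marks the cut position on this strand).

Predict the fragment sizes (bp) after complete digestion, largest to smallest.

XbaI sites (TCTAGA) start at positions 31, 100, 107, 117.
XbaI cuts after the first base of each site, so after positions 31, 100, 107, 117.
Linear molecule, 4 cuts → 5 fragments:
  1–31 → 31 bp
  32–100 → 69 bp
  101–107 → 7 bp
  108–117 → 10 bp
  118–156 → 39 bp
Sorted largest to smallest: 69, 39, 31, 10, 7 bp.

69, 39, 31, 10, 7 bp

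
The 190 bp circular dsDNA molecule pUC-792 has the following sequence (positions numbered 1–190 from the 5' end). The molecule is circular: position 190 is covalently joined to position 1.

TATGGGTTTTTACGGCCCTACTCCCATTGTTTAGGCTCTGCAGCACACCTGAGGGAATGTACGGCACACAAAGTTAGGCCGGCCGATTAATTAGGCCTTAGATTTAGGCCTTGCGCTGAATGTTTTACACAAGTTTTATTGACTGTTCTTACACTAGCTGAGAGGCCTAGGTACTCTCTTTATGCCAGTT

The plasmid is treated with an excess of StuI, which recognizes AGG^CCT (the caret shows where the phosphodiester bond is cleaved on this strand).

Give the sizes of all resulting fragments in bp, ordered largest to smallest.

StuI sites (AGGCCT) start at positions 93, 106, 163.
StuI cuts after base 3 of each site, so after positions 95, 108, 165.
Circular molecule, 3 cuts → 3 fragments:
  96–108 → 13 bp
  109–165 → 57 bp
  166–190 then 1–95 → 25 + 95 = 120 bp
Sorted largest to smallest: 120, 57, 13 bp.

120, 57, 13 bp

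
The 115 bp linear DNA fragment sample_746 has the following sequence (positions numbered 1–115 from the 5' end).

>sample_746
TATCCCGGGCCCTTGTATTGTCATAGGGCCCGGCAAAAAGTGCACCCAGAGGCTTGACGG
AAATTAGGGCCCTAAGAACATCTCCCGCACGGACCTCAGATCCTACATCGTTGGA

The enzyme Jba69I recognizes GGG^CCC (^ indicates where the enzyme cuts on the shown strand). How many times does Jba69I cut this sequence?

3

GGGCCC occurs starting at positions 7, 26, 67.
Jba69I cuts at 3 sites.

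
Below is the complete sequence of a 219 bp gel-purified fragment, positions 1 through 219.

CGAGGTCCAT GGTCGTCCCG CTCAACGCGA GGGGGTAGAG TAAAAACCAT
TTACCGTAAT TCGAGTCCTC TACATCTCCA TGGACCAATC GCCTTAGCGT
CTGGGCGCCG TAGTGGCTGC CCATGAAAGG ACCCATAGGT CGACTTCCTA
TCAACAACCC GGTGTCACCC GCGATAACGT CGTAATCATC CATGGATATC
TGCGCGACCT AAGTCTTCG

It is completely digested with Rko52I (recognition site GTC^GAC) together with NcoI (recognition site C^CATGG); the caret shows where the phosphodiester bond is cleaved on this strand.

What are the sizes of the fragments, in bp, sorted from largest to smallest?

71, 63, 49, 29, 7 bp

The Rko52I site (GTCGAC) starts at position 139.
Rko52I cuts after base 3 of each site, so after position 141.
NcoI sites (CCATGG) start at positions 7, 78, 190.
NcoI cuts after the first base of each site, so after positions 7, 78, 190.
Combined cut positions: 7, 78, 141, 190.
Linear molecule, 4 cuts → 5 fragments:
  1–7 → 7 bp
  8–78 → 71 bp
  79–141 → 63 bp
  142–190 → 49 bp
  191–219 → 29 bp
Sorted largest to smallest: 71, 63, 49, 29, 7 bp.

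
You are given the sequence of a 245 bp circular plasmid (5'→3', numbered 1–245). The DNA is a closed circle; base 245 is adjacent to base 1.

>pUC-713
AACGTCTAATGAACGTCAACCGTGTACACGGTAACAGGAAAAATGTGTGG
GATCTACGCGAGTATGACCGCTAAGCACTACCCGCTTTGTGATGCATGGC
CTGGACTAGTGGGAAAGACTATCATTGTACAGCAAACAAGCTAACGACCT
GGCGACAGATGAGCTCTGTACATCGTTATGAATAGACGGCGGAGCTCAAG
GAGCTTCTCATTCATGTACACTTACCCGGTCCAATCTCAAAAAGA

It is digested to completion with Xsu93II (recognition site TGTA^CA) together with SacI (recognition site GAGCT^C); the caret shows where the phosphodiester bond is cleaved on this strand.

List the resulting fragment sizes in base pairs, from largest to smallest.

Xsu93II sites (TGTACA) start at positions 23, 126, 167, 215.
Xsu93II cuts after base 4 of each site, so after positions 26, 129, 170, 218.
SacI sites (GAGCTC) start at positions 161, 192.
SacI cuts after base 5 of each site (before the last base), so after positions 165, 196.
Combined cut positions: 26, 129, 165, 170, 196, 218.
Circular molecule, 6 cuts → 6 fragments:
  27–129 → 103 bp
  130–165 → 36 bp
  166–170 → 5 bp
  171–196 → 26 bp
  197–218 → 22 bp
  219–245 then 1–26 → 27 + 26 = 53 bp
Sorted largest to smallest: 103, 53, 36, 26, 22, 5 bp.

103, 53, 36, 26, 22, 5 bp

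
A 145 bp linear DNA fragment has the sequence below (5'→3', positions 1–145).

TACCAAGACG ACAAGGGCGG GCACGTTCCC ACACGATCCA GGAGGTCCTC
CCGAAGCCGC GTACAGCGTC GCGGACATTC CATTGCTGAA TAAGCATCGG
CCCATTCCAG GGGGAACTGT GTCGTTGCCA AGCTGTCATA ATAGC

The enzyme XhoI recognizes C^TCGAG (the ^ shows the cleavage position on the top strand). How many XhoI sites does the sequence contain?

0

No occurrence of CTCGAG is present in the sequence.
XhoI does not cut: 0 sites.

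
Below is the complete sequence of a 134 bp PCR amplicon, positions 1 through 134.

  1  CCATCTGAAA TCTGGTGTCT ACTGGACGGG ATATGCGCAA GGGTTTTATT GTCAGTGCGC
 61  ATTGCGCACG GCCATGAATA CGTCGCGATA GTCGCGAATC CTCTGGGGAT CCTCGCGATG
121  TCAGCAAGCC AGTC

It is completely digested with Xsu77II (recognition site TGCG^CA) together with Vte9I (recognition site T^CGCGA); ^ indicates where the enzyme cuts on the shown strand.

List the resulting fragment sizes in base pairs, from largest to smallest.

37, 22, 21, 21, 17, 9, 7 bp

Xsu77II sites (TGCGCA) start at positions 34, 56, 63.
Xsu77II cuts after base 4 of each site, so after positions 37, 59, 66.
Vte9I sites (TCGCGA) start at positions 83, 92, 113.
Vte9I cuts after the first base of each site, so after positions 83, 92, 113.
Combined cut positions: 37, 59, 66, 83, 92, 113.
Linear molecule, 6 cuts → 7 fragments:
  1–37 → 37 bp
  38–59 → 22 bp
  60–66 → 7 bp
  67–83 → 17 bp
  84–92 → 9 bp
  93–113 → 21 bp
  114–134 → 21 bp
Sorted largest to smallest: 37, 22, 21, 21, 17, 9, 7 bp.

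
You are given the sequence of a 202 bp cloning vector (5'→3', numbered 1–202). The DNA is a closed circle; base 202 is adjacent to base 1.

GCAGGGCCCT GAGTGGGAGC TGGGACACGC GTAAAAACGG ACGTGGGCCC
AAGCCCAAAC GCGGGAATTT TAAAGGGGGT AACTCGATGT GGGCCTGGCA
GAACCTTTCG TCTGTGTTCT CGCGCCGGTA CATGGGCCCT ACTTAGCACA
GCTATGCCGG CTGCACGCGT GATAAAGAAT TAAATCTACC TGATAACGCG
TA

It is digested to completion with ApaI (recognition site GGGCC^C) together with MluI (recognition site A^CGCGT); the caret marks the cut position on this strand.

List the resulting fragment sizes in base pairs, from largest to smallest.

89, 31, 27, 22, 19, 14 bp

ApaI sites (GGGCCC) start at positions 4, 45, 134.
ApaI cuts after base 5 of each site (before the last base), so after positions 8, 49, 138.
MluI sites (ACGCGT) start at positions 27, 165, 196.
MluI cuts after the first base of each site, so after positions 27, 165, 196.
Combined cut positions: 8, 27, 49, 138, 165, 196.
Circular molecule, 6 cuts → 6 fragments:
  9–27 → 19 bp
  28–49 → 22 bp
  50–138 → 89 bp
  139–165 → 27 bp
  166–196 → 31 bp
  197–202 then 1–8 → 6 + 8 = 14 bp
Sorted largest to smallest: 89, 31, 27, 22, 19, 14 bp.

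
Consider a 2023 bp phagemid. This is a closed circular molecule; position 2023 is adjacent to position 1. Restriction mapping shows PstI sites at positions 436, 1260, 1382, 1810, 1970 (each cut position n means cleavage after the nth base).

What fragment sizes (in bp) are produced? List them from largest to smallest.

824, 489, 428, 160, 122 bp

Circular molecule, 5 cuts → 5 fragments:
  1260 − 436 = 824 bp
  1382 − 1260 = 122 bp
  1810 − 1382 = 428 bp
  1970 − 1810 = 160 bp
  wrap: 2023 − 1970 + 436 = 489 bp
Sorted largest to smallest: 824, 489, 428, 160, 122 bp.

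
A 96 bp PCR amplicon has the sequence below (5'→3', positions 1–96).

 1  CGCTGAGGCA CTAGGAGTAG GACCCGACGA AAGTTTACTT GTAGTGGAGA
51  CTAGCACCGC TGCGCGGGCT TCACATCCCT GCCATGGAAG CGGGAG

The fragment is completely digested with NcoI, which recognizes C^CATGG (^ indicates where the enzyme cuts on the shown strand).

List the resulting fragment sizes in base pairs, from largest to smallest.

The NcoI site (CCATGG) starts at position 82.
NcoI cuts after the first base of each site, so after position 82.
Linear molecule, 1 cut → 2 fragments:
  1–82 → 82 bp
  83–96 → 14 bp
Sorted largest to smallest: 82, 14 bp.

82, 14 bp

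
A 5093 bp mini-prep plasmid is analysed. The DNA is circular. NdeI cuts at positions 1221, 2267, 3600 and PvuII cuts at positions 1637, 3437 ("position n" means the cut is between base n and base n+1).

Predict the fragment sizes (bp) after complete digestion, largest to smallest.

Combined cut positions (sorted): 1221, 1637, 2267, 3437, 3600.
Circular molecule, 5 cuts → 5 fragments:
  1637 − 1221 = 416 bp
  2267 − 1637 = 630 bp
  3437 − 2267 = 1170 bp
  3600 − 3437 = 163 bp
  wrap: 5093 − 3600 + 1221 = 2714 bp
Sorted largest to smallest: 2714, 1170, 630, 416, 163 bp.

2714, 1170, 630, 416, 163 bp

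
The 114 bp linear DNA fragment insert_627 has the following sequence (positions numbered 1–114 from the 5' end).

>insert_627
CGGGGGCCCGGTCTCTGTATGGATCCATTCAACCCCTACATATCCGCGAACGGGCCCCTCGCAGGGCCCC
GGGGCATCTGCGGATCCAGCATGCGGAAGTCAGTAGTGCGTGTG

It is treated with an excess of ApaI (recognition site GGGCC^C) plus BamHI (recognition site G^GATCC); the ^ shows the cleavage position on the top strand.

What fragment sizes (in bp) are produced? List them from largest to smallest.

ApaI sites (GGGCCC) start at positions 4, 52, 64.
ApaI cuts after base 5 of each site (before the last base), so after positions 8, 56, 68.
BamHI sites (GGATCC) start at positions 21, 82.
BamHI cuts after the first base of each site, so after positions 21, 82.
Combined cut positions: 8, 21, 56, 68, 82.
Linear molecule, 5 cuts → 6 fragments:
  1–8 → 8 bp
  9–21 → 13 bp
  22–56 → 35 bp
  57–68 → 12 bp
  69–82 → 14 bp
  83–114 → 32 bp
Sorted largest to smallest: 35, 32, 14, 13, 12, 8 bp.

35, 32, 14, 13, 12, 8 bp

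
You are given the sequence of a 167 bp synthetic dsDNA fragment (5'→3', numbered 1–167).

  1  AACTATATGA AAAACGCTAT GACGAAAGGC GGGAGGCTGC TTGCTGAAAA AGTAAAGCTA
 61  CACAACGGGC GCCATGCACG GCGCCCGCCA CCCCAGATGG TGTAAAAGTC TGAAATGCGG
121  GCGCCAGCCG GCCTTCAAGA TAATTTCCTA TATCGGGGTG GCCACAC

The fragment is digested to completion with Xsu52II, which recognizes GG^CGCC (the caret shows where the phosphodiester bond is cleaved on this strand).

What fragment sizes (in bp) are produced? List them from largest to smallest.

69, 46, 40, 12 bp

Xsu52II sites (GGCGCC) start at positions 68, 80, 120.
Xsu52II cuts after base 2 of each site, so after positions 69, 81, 121.
Linear molecule, 3 cuts → 4 fragments:
  1–69 → 69 bp
  70–81 → 12 bp
  82–121 → 40 bp
  122–167 → 46 bp
Sorted largest to smallest: 69, 46, 40, 12 bp.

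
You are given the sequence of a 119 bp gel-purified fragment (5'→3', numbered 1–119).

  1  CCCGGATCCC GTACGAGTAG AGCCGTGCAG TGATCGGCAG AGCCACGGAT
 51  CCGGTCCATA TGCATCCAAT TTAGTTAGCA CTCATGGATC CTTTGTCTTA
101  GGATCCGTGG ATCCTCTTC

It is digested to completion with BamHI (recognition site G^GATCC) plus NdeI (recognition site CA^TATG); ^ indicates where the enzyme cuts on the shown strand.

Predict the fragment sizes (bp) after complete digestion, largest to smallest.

43, 28, 15, 11, 10, 8, 4 bp

BamHI sites (GGATCC) start at positions 4, 47, 86, 101, 109.
BamHI cuts after the first base of each site, so after positions 4, 47, 86, 101, 109.
The NdeI site (CATATG) starts at position 57.
NdeI cuts after base 2 of each site, so after position 58.
Combined cut positions: 4, 47, 58, 86, 101, 109.
Linear molecule, 6 cuts → 7 fragments:
  1–4 → 4 bp
  5–47 → 43 bp
  48–58 → 11 bp
  59–86 → 28 bp
  87–101 → 15 bp
  102–109 → 8 bp
  110–119 → 10 bp
Sorted largest to smallest: 43, 28, 15, 11, 10, 8, 4 bp.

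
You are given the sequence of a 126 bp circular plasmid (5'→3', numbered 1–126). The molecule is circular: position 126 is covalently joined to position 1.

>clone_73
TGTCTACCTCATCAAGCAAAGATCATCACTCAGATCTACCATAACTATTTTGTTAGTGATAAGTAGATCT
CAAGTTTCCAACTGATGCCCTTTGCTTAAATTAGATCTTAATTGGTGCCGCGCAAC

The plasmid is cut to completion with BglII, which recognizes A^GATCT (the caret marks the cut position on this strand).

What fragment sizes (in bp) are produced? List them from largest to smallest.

55, 38, 33 bp

BglII sites (AGATCT) start at positions 32, 65, 103.
BglII cuts after the first base of each site, so after positions 32, 65, 103.
Circular molecule, 3 cuts → 3 fragments:
  33–65 → 33 bp
  66–103 → 38 bp
  104–126 then 1–32 → 23 + 32 = 55 bp
Sorted largest to smallest: 55, 38, 33 bp.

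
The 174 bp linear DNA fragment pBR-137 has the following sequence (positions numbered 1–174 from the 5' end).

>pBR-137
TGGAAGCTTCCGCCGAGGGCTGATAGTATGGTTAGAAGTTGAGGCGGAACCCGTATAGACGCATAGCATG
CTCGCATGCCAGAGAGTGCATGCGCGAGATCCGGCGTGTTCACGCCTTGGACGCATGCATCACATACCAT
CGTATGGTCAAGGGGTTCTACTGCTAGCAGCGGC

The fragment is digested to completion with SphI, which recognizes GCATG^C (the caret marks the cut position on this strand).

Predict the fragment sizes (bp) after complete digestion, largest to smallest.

70, 47, 35, 14, 8 bp

SphI sites (GCATGC) start at positions 66, 74, 88, 123.
SphI cuts after base 5 of each site (before the last base), so after positions 70, 78, 92, 127.
Linear molecule, 4 cuts → 5 fragments:
  1–70 → 70 bp
  71–78 → 8 bp
  79–92 → 14 bp
  93–127 → 35 bp
  128–174 → 47 bp
Sorted largest to smallest: 70, 47, 35, 14, 8 bp.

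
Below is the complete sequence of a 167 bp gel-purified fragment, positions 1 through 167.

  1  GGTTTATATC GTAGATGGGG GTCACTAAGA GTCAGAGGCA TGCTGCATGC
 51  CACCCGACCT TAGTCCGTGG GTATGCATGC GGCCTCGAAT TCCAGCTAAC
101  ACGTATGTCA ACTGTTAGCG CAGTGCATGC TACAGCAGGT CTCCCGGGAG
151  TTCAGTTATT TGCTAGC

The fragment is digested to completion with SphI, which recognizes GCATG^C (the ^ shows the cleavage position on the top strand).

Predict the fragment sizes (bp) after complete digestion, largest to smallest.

50, 42, 38, 30, 7 bp

SphI sites (GCATGC) start at positions 38, 45, 75, 125.
SphI cuts after base 5 of each site (before the last base), so after positions 42, 49, 79, 129.
Linear molecule, 4 cuts → 5 fragments:
  1–42 → 42 bp
  43–49 → 7 bp
  50–79 → 30 bp
  80–129 → 50 bp
  130–167 → 38 bp
Sorted largest to smallest: 50, 42, 38, 30, 7 bp.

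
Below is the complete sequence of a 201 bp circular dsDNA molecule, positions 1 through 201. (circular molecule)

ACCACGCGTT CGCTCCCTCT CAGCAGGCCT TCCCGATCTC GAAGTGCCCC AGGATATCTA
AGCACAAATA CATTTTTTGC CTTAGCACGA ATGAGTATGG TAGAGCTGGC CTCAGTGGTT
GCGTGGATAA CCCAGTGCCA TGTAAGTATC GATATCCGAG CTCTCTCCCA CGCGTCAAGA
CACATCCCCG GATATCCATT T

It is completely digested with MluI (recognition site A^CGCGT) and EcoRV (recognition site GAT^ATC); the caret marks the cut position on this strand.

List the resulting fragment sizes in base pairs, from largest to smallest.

MluI sites (ACGCGT) start at positions 4, 170.
MluI cuts after the first base of each site, so after positions 4, 170.
EcoRV sites (GATATC) start at positions 53, 151, 191.
EcoRV cuts after base 3 of each site, so after positions 55, 153, 193.
Combined cut positions: 4, 55, 153, 170, 193.
Circular molecule, 5 cuts → 5 fragments:
  5–55 → 51 bp
  56–153 → 98 bp
  154–170 → 17 bp
  171–193 → 23 bp
  194–201 then 1–4 → 8 + 4 = 12 bp
Sorted largest to smallest: 98, 51, 23, 17, 12 bp.

98, 51, 23, 17, 12 bp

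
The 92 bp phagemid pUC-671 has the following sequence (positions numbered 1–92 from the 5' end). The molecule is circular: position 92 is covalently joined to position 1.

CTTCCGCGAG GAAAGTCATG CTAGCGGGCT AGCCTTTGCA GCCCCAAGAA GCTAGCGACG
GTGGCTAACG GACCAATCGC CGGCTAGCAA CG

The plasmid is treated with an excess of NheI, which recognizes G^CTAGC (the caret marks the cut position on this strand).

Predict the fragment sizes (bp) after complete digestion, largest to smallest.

NheI sites (GCTAGC) start at positions 20, 28, 51, 83.
NheI cuts after the first base of each site, so after positions 20, 28, 51, 83.
Circular molecule, 4 cuts → 4 fragments:
  21–28 → 8 bp
  29–51 → 23 bp
  52–83 → 32 bp
  84–92 then 1–20 → 9 + 20 = 29 bp
Sorted largest to smallest: 32, 29, 23, 8 bp.

32, 29, 23, 8 bp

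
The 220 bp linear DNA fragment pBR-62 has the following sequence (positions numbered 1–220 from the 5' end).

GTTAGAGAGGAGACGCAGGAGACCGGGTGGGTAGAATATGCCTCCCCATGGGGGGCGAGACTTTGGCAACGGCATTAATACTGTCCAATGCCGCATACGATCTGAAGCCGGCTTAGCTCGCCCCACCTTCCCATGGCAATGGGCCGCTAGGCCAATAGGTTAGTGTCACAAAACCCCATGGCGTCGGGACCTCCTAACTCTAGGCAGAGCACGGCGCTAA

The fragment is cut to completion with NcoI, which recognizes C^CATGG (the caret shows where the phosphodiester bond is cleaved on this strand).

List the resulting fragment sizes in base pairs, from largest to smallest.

NcoI sites (CCATGG) start at positions 46, 131, 176.
NcoI cuts after the first base of each site, so after positions 46, 131, 176.
Linear molecule, 3 cuts → 4 fragments:
  1–46 → 46 bp
  47–131 → 85 bp
  132–176 → 45 bp
  177–220 → 44 bp
Sorted largest to smallest: 85, 46, 45, 44 bp.

85, 46, 45, 44 bp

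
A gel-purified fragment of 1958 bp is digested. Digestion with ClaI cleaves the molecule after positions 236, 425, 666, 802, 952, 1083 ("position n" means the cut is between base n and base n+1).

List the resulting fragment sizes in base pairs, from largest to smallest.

875, 241, 236, 189, 150, 136, 131 bp

Linear molecule, 6 cuts → 7 fragments:
  236 − 0 = 236 bp
  425 − 236 = 189 bp
  666 − 425 = 241 bp
  802 − 666 = 136 bp
  952 − 802 = 150 bp
  1083 − 952 = 131 bp
  1958 − 1083 = 875 bp
Sorted largest to smallest: 875, 241, 236, 189, 150, 136, 131 bp.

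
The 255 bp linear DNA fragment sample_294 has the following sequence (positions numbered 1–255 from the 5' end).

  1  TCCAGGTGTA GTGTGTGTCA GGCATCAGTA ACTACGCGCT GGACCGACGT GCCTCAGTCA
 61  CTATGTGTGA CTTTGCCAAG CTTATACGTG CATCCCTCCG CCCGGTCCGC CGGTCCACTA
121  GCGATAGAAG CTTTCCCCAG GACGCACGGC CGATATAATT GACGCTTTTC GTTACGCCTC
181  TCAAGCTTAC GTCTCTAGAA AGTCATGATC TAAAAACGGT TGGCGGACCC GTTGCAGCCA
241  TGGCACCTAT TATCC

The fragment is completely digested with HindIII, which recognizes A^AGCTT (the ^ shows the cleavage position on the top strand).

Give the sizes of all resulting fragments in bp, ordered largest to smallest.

78, 72, 55, 50 bp

HindIII sites (AAGCTT) start at positions 78, 128, 183.
HindIII cuts after the first base of each site, so after positions 78, 128, 183.
Linear molecule, 3 cuts → 4 fragments:
  1–78 → 78 bp
  79–128 → 50 bp
  129–183 → 55 bp
  184–255 → 72 bp
Sorted largest to smallest: 78, 72, 55, 50 bp.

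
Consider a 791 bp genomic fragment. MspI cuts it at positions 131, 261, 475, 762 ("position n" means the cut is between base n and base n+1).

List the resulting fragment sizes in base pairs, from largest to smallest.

Linear molecule, 4 cuts → 5 fragments:
  131 − 0 = 131 bp
  261 − 131 = 130 bp
  475 − 261 = 214 bp
  762 − 475 = 287 bp
  791 − 762 = 29 bp
Sorted largest to smallest: 287, 214, 131, 130, 29 bp.

287, 214, 131, 130, 29 bp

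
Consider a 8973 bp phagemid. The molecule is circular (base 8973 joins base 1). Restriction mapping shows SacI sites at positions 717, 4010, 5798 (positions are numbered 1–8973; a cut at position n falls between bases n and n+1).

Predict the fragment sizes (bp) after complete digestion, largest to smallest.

3892, 3293, 1788 bp

Circular molecule, 3 cuts → 3 fragments:
  4010 − 717 = 3293 bp
  5798 − 4010 = 1788 bp
  wrap: 8973 − 5798 + 717 = 3892 bp
Sorted largest to smallest: 3892, 3293, 1788 bp.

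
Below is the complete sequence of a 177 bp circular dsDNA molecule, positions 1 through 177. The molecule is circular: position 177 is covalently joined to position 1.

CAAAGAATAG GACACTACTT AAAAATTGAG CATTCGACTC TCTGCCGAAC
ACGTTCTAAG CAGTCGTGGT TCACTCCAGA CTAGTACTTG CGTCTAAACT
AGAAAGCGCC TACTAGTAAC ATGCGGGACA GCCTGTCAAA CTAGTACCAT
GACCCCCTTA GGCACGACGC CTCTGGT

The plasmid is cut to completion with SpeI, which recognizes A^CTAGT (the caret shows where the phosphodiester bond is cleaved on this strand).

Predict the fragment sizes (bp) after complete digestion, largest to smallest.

117, 32, 28 bp

SpeI sites (ACTAGT) start at positions 80, 112, 140.
SpeI cuts after the first base of each site, so after positions 80, 112, 140.
Circular molecule, 3 cuts → 3 fragments:
  81–112 → 32 bp
  113–140 → 28 bp
  141–177 then 1–80 → 37 + 80 = 117 bp
Sorted largest to smallest: 117, 32, 28 bp.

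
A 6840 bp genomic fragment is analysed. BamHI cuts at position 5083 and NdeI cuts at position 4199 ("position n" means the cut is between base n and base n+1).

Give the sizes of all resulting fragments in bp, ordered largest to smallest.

4199, 1757, 884 bp

Combined cut positions (sorted): 4199, 5083.
Linear molecule, 2 cuts → 3 fragments:
  4199 − 0 = 4199 bp
  5083 − 4199 = 884 bp
  6840 − 5083 = 1757 bp
Sorted largest to smallest: 4199, 1757, 884 bp.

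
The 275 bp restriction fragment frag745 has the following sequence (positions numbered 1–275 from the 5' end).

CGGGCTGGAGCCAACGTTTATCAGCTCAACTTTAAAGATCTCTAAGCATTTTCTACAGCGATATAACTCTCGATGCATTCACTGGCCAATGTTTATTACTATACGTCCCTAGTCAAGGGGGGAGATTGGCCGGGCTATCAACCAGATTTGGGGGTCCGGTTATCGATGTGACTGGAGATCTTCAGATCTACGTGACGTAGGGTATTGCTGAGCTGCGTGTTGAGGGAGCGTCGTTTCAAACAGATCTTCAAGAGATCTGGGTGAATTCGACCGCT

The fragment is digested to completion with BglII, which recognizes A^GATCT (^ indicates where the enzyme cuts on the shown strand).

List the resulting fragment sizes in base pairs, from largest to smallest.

140, 58, 36, 22, 11, 8 bp

BglII sites (AGATCT) start at positions 36, 176, 184, 242, 253.
BglII cuts after the first base of each site, so after positions 36, 176, 184, 242, 253.
Linear molecule, 5 cuts → 6 fragments:
  1–36 → 36 bp
  37–176 → 140 bp
  177–184 → 8 bp
  185–242 → 58 bp
  243–253 → 11 bp
  254–275 → 22 bp
Sorted largest to smallest: 140, 58, 36, 22, 11, 8 bp.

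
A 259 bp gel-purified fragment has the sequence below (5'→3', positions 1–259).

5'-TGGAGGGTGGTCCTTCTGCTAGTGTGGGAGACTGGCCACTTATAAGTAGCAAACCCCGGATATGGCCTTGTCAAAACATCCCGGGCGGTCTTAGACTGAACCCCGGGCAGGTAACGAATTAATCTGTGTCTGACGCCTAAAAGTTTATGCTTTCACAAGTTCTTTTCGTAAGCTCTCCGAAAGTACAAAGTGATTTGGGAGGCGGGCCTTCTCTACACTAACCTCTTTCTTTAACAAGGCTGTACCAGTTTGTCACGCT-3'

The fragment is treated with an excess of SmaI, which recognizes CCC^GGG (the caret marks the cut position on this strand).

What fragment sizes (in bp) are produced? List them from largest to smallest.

SmaI sites (CCCGGG) start at positions 80, 102.
SmaI cuts after base 3 of each site, so after positions 82, 104.
Linear molecule, 2 cuts → 3 fragments:
  1–82 → 82 bp
  83–104 → 22 bp
  105–259 → 155 bp
Sorted largest to smallest: 155, 82, 22 bp.

155, 82, 22 bp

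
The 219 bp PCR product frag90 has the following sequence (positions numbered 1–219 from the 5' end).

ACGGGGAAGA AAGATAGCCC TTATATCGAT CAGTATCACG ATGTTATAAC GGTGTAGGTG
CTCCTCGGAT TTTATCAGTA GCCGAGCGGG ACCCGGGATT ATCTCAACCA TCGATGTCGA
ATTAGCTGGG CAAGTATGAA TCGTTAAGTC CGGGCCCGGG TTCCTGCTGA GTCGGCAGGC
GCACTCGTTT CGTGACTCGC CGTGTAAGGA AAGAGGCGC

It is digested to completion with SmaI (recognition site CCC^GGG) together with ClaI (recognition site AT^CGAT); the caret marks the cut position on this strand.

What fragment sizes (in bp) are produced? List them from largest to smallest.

68, 62, 46, 26, 17 bp

SmaI sites (CCCGGG) start at positions 92, 155.
SmaI cuts after base 3 of each site, so after positions 94, 157.
ClaI sites (ATCGAT) start at positions 25, 110.
ClaI cuts after base 2 of each site, so after positions 26, 111.
Combined cut positions: 26, 94, 111, 157.
Linear molecule, 4 cuts → 5 fragments:
  1–26 → 26 bp
  27–94 → 68 bp
  95–111 → 17 bp
  112–157 → 46 bp
  158–219 → 62 bp
Sorted largest to smallest: 68, 62, 46, 26, 17 bp.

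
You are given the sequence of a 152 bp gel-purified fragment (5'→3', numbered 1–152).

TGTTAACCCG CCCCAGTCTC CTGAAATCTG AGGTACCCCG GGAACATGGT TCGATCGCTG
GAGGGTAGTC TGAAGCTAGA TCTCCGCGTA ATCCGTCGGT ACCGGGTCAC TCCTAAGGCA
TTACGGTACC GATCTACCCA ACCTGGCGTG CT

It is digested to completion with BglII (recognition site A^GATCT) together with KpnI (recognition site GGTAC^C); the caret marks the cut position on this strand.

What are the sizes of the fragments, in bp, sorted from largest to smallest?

The BglII site (AGATCT) starts at position 78.
BglII cuts after the first base of each site, so after position 78.
KpnI sites (GGTACC) start at positions 32, 98, 125.
KpnI cuts after base 5 of each site (before the last base), so after positions 36, 102, 129.
Combined cut positions: 36, 78, 102, 129.
Linear molecule, 4 cuts → 5 fragments:
  1–36 → 36 bp
  37–78 → 42 bp
  79–102 → 24 bp
  103–129 → 27 bp
  130–152 → 23 bp
Sorted largest to smallest: 42, 36, 27, 24, 23 bp.

42, 36, 27, 24, 23 bp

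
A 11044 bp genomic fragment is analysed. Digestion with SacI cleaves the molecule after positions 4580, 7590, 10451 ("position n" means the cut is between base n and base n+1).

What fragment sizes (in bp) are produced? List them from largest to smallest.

Linear molecule, 3 cuts → 4 fragments:
  4580 − 0 = 4580 bp
  7590 − 4580 = 3010 bp
  10451 − 7590 = 2861 bp
  11044 − 10451 = 593 bp
Sorted largest to smallest: 4580, 3010, 2861, 593 bp.

4580, 3010, 2861, 593 bp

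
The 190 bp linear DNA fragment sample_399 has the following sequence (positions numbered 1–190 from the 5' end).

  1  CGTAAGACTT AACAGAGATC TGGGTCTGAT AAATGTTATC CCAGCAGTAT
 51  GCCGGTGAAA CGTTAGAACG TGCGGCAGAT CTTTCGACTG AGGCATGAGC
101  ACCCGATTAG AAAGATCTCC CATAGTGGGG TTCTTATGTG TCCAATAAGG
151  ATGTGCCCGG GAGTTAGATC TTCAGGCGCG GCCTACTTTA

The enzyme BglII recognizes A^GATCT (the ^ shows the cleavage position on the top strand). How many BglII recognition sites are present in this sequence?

AGATCT occurs starting at positions 16, 77, 113, 166.
BglII cuts at 4 sites.

4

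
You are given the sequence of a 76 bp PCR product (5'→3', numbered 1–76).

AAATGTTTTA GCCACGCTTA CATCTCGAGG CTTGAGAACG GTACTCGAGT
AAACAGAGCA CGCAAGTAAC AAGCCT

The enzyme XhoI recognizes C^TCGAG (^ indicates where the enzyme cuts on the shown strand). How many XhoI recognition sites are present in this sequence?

CTCGAG occurs starting at positions 24, 44.
XhoI cuts at 2 sites.

2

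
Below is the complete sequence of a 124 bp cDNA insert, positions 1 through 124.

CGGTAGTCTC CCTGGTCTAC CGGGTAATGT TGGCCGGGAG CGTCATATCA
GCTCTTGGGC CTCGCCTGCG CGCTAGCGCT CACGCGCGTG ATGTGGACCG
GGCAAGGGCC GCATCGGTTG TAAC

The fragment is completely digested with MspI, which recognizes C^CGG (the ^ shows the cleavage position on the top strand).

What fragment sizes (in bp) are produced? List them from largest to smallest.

64, 26, 20, 14 bp

MspI sites (CCGG) start at positions 20, 34, 98.
MspI cuts after the first base of each site, so after positions 20, 34, 98.
Linear molecule, 3 cuts → 4 fragments:
  1–20 → 20 bp
  21–34 → 14 bp
  35–98 → 64 bp
  99–124 → 26 bp
Sorted largest to smallest: 64, 26, 20, 14 bp.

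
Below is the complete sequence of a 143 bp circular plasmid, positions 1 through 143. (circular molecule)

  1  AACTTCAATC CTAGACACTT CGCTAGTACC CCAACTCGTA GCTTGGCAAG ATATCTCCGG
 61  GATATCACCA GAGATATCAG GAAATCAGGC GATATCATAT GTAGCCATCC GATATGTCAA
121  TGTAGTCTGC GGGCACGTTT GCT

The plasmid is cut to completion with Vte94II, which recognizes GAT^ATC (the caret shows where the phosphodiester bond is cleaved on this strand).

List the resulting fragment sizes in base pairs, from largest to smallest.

Vte94II sites (GATATC) start at positions 50, 61, 73, 91.
Vte94II cuts after base 3 of each site, so after positions 52, 63, 75, 93.
Circular molecule, 4 cuts → 4 fragments:
  53–63 → 11 bp
  64–75 → 12 bp
  76–93 → 18 bp
  94–143 then 1–52 → 50 + 52 = 102 bp
Sorted largest to smallest: 102, 18, 12, 11 bp.

102, 18, 12, 11 bp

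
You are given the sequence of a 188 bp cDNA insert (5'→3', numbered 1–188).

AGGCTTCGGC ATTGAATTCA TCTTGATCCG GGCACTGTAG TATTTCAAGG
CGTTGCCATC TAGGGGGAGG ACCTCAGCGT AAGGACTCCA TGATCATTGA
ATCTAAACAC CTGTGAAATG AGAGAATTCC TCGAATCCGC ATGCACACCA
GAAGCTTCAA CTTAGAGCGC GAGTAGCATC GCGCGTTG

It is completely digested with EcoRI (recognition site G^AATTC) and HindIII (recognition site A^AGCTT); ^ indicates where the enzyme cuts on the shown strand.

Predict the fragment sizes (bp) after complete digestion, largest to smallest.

110, 36, 28, 14 bp

EcoRI sites (GAATTC) start at positions 14, 124.
EcoRI cuts after the first base of each site, so after positions 14, 124.
The HindIII site (AAGCTT) starts at position 152.
HindIII cuts after the first base of each site, so after position 152.
Combined cut positions: 14, 124, 152.
Linear molecule, 3 cuts → 4 fragments:
  1–14 → 14 bp
  15–124 → 110 bp
  125–152 → 28 bp
  153–188 → 36 bp
Sorted largest to smallest: 110, 36, 28, 14 bp.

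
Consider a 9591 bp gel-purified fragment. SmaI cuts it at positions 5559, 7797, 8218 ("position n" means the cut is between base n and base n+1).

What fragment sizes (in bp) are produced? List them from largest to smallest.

5559, 2238, 1373, 421 bp

Linear molecule, 3 cuts → 4 fragments:
  5559 − 0 = 5559 bp
  7797 − 5559 = 2238 bp
  8218 − 7797 = 421 bp
  9591 − 8218 = 1373 bp
Sorted largest to smallest: 5559, 2238, 1373, 421 bp.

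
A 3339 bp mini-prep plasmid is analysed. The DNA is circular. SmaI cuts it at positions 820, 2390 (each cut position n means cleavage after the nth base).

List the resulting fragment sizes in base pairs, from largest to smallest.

Circular molecule, 2 cuts → 2 fragments:
  2390 − 820 = 1570 bp
  wrap: 3339 − 2390 + 820 = 1769 bp
Sorted largest to smallest: 1769, 1570 bp.

1769, 1570 bp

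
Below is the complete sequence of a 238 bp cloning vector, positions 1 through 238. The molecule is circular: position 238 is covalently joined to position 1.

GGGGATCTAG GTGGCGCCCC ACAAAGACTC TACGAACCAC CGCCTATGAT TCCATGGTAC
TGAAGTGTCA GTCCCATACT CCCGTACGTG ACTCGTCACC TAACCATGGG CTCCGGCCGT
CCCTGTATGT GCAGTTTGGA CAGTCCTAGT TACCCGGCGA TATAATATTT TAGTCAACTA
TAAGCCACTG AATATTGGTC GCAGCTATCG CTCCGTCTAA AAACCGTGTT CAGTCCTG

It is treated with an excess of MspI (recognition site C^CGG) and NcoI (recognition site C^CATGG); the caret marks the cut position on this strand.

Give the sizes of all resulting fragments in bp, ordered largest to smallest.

136, 52, 41, 9 bp

MspI sites (CCGG) start at positions 113, 154.
MspI cuts after the first base of each site, so after positions 113, 154.
NcoI sites (CCATGG) start at positions 52, 104.
NcoI cuts after the first base of each site, so after positions 52, 104.
Combined cut positions: 52, 104, 113, 154.
Circular molecule, 4 cuts → 4 fragments:
  53–104 → 52 bp
  105–113 → 9 bp
  114–154 → 41 bp
  155–238 then 1–52 → 84 + 52 = 136 bp
Sorted largest to smallest: 136, 52, 41, 9 bp.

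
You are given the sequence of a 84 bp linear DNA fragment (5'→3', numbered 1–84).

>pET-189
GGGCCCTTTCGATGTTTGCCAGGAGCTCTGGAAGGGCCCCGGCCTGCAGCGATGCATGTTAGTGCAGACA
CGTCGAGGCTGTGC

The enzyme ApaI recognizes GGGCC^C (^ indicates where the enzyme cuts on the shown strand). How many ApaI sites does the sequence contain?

GGGCCC occurs starting at positions 1, 34.
ApaI cuts at 2 sites.

2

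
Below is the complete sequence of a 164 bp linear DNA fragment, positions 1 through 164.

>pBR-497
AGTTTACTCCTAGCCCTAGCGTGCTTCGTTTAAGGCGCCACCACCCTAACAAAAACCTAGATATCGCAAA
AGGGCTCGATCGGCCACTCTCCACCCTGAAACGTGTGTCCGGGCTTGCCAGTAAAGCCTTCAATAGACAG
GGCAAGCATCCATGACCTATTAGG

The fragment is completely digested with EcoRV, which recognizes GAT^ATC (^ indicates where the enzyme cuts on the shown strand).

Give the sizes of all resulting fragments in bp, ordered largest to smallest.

102, 62 bp

The EcoRV site (GATATC) starts at position 60.
EcoRV cuts after base 3 of each site, so after position 62.
Linear molecule, 1 cut → 2 fragments:
  1–62 → 62 bp
  63–164 → 102 bp
Sorted largest to smallest: 102, 62 bp.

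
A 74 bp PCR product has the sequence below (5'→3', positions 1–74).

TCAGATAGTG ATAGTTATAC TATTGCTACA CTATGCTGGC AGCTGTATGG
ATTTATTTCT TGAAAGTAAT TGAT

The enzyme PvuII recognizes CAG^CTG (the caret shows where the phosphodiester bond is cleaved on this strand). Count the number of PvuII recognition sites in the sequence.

CAGCTG occurs starting at position 40.
PvuII cuts at 1 site.

1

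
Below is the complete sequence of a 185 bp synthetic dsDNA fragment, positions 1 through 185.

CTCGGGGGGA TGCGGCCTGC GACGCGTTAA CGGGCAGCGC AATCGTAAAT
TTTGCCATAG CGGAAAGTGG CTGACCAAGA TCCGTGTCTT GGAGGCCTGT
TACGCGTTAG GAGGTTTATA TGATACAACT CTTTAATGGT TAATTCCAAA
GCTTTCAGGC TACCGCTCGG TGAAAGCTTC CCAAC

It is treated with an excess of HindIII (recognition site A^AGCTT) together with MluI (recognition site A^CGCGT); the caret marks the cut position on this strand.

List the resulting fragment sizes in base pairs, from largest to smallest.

HindIII sites (AAGCTT) start at positions 149, 174.
HindIII cuts after the first base of each site, so after positions 149, 174.
MluI sites (ACGCGT) start at positions 22, 102.
MluI cuts after the first base of each site, so after positions 22, 102.
Combined cut positions: 22, 102, 149, 174.
Linear molecule, 4 cuts → 5 fragments:
  1–22 → 22 bp
  23–102 → 80 bp
  103–149 → 47 bp
  150–174 → 25 bp
  175–185 → 11 bp
Sorted largest to smallest: 80, 47, 25, 22, 11 bp.

80, 47, 25, 22, 11 bp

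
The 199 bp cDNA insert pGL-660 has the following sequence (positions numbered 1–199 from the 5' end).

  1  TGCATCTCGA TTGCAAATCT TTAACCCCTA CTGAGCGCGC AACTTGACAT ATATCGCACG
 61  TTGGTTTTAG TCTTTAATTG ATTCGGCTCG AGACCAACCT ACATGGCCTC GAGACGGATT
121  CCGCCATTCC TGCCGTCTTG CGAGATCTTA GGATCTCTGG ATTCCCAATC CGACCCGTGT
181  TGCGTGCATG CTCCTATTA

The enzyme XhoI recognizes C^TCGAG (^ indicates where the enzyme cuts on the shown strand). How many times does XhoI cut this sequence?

CTCGAG occurs starting at positions 87, 108.
XhoI cuts at 2 sites.

2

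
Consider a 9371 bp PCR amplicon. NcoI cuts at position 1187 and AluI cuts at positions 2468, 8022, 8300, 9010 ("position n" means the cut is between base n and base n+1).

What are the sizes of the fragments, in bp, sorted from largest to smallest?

Combined cut positions (sorted): 1187, 2468, 8022, 8300, 9010.
Linear molecule, 5 cuts → 6 fragments:
  1187 − 0 = 1187 bp
  2468 − 1187 = 1281 bp
  8022 − 2468 = 5554 bp
  8300 − 8022 = 278 bp
  9010 − 8300 = 710 bp
  9371 − 9010 = 361 bp
Sorted largest to smallest: 5554, 1281, 1187, 710, 361, 278 bp.

5554, 1281, 1187, 710, 361, 278 bp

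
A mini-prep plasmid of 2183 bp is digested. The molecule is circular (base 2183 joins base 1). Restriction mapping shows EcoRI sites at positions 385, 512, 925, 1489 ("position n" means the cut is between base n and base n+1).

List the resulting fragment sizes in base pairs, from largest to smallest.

1079, 564, 413, 127 bp

Circular molecule, 4 cuts → 4 fragments:
  512 − 385 = 127 bp
  925 − 512 = 413 bp
  1489 − 925 = 564 bp
  wrap: 2183 − 1489 + 385 = 1079 bp
Sorted largest to smallest: 1079, 564, 413, 127 bp.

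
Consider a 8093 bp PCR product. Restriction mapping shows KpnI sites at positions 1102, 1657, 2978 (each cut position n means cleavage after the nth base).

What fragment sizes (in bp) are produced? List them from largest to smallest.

Linear molecule, 3 cuts → 4 fragments:
  1102 − 0 = 1102 bp
  1657 − 1102 = 555 bp
  2978 − 1657 = 1321 bp
  8093 − 2978 = 5115 bp
Sorted largest to smallest: 5115, 1321, 1102, 555 bp.

5115, 1321, 1102, 555 bp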